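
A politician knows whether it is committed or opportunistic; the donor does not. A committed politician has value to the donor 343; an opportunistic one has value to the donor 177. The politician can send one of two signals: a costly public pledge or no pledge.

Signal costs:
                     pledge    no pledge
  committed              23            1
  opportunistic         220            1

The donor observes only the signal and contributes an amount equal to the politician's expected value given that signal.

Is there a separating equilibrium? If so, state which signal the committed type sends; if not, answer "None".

Try committed → pledge, opportunistic → no pledge:
  If types separate, pledge earns payment 343 and no pledge earns 177.
  Committed: pledge gives 343 − 23 = 320; no pledge gives 177 − 1 = 176. No deviation. ✓
  Opportunistic: no pledge gives 177 − 1 = 176; pledge gives 343 − 220 = 123. No deviation. ✓
Both hold — the committed type sends pledge.

pledge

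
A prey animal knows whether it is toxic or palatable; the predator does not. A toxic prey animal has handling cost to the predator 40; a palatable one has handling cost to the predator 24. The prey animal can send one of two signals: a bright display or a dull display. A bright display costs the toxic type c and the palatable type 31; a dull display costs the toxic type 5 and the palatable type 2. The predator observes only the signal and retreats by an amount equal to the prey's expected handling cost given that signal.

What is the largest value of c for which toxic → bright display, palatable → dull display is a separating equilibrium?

21

Under separation: bright display → toxic (pays 40); dull display → palatable (pays 24).
Palatable: 24 − 2 = 22 ≥ 40 − 31 = 9. Holds regardless of c. ✓
Toxic: 40 − c ≥ 24 − 5, so c ≤ 40 − 19 = 21.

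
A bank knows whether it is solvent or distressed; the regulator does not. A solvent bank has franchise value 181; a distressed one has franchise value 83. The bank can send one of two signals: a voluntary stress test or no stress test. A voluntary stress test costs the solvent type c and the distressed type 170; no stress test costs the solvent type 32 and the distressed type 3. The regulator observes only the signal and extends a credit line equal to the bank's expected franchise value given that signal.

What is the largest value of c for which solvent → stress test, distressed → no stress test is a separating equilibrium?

Under separation: stress test → solvent (pays 181); no stress test → distressed (pays 83).
Distressed: 83 − 3 = 80 ≥ 181 − 170 = 11. Holds regardless of c. ✓
Solvent: 181 − c ≥ 83 − 32, so c ≤ 181 − 51 = 130.

130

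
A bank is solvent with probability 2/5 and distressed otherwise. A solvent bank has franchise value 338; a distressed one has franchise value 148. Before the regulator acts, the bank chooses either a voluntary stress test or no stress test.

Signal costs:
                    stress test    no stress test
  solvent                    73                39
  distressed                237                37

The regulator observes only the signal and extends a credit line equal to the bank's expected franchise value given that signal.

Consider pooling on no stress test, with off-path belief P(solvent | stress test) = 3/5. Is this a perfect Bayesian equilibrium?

No

At the pooled signal (no stress test) the regulator holds the prior 2/5 and pays 2/5·338 + 3/5·148 = 224. Off-path (stress test) belief 3/5 gives 3/5·338 + 2/5·148 = 262.
Solvent: no stress test gives 224 − 39 = 185; stress test gives 262 − 73 = 189. Deviates. ✗
Distressed: no stress test gives 224 − 37 = 187; stress test gives 262 − 237 = 25. Stays. ✓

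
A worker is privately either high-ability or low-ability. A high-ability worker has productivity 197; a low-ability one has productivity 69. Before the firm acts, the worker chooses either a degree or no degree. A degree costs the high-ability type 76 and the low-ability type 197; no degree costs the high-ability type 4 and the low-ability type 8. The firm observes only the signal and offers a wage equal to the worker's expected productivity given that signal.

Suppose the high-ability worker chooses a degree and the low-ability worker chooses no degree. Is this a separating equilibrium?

Yes

If types separate, degree earns payment 197 and no degree earns 69.
High-ability: degree gives 197 − 76 = 121; no degree gives 69 − 4 = 65. No deviation. ✓
Low-ability: no degree gives 69 − 8 = 61; degree gives 197 − 197 = 0. No deviation. ✓
Neither type gains from mimicking the other.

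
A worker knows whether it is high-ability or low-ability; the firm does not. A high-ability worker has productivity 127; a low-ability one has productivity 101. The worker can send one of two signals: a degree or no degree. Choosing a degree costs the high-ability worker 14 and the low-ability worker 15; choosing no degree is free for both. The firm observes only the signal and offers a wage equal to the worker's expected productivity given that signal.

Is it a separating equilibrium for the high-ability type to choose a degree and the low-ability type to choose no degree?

Under separation the firm infers type exactly: degree → high-ability (pays 127), no degree → low-ability (pays 101).
High-ability: degree gives 127 − 14 = 113; no degree gives 101 − 0 = 101. No deviation. ✓
Low-ability: no degree gives 101 − 0 = 101; degree gives 127 − 15 = 112. Would deviate. ✗

No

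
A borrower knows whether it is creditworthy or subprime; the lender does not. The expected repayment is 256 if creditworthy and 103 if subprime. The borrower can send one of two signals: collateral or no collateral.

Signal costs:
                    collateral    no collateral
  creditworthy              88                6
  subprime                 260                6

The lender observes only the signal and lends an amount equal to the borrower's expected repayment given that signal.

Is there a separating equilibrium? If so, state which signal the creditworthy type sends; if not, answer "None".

Try creditworthy → collateral, subprime → no collateral:
  Under separation the lender infers type exactly: collateral → creditworthy (pays 256), no collateral → subprime (pays 103).
  Creditworthy: collateral gives 256 − 88 = 168; no collateral gives 103 − 6 = 97. No deviation. ✓
  Subprime: no collateral gives 103 − 6 = 97; collateral gives 256 − 260 = -4. No deviation. ✓
Both hold — the creditworthy type sends collateral.

collateral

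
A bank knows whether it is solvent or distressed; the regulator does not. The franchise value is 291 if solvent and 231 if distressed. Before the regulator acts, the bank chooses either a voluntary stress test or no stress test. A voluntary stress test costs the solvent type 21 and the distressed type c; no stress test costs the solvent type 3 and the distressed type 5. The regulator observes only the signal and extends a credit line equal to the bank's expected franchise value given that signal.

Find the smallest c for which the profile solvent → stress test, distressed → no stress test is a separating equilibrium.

65

Under separation: stress test → solvent (pays 291); no stress test → distressed (pays 231).
Solvent: 291 − 21 = 270 ≥ 231 − 3 = 228. Holds regardless of c. ✓
Distressed: 231 − 5 ≥ 291 − c, so c ≥ 291 − 226 = 65.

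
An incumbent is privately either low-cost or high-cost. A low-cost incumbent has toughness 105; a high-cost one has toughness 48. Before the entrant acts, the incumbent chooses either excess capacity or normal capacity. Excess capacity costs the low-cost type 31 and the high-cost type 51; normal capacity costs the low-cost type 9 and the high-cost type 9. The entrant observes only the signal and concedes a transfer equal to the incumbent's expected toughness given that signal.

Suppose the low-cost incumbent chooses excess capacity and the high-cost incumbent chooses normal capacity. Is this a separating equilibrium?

No

If types separate, excess capacity earns payment 105 and normal capacity earns 48.
Low-cost: excess capacity gives 105 − 31 = 74; normal capacity gives 48 − 9 = 39. No deviation. ✓
High-cost: normal capacity gives 48 − 9 = 39; excess capacity gives 105 − 51 = 54. Would deviate. ✗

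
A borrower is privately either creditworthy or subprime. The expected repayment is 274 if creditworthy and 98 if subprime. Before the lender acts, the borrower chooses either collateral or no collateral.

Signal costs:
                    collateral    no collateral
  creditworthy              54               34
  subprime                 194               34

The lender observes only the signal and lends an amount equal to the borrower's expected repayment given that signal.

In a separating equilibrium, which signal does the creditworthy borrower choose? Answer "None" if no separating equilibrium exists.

None

Try creditworthy → collateral, subprime → no collateral:
  If types separate, collateral earns payment 274 and no collateral earns 98.
  Creditworthy: collateral gives 274 − 54 = 220; no collateral gives 98 − 34 = 64. No deviation. ✓
  Subprime: no collateral gives 98 − 34 = 64; collateral gives 274 − 194 = 80. Would deviate. ✗
Try creditworthy → no collateral, subprime → collateral:
  If types separate, no collateral earns payment 274 and collateral earns 98.
  Creditworthy: no collateral gives 274 − 34 = 240; collateral gives 98 − 54 = 44. No deviation. ✓
  Subprime: collateral gives 98 − 194 = -96; no collateral gives 274 − 34 = 240. Would deviate. ✗
Neither assignment is incentive-compatible.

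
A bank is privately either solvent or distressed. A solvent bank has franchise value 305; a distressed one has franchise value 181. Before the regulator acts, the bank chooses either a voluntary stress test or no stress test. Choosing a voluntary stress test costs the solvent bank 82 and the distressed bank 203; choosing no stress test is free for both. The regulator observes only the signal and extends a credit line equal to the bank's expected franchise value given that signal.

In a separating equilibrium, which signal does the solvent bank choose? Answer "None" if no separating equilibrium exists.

stress test

Try solvent → stress test, distressed → no stress test:
  Under separation the regulator infers type exactly: stress test → solvent (pays 305), no stress test → distressed (pays 181).
  Solvent: stress test gives 305 − 82 = 223; no stress test gives 181 − 0 = 181. No deviation. ✓
  Distressed: no stress test gives 181 − 0 = 181; stress test gives 305 − 203 = 102. No deviation. ✓
Both hold — the solvent type sends stress test.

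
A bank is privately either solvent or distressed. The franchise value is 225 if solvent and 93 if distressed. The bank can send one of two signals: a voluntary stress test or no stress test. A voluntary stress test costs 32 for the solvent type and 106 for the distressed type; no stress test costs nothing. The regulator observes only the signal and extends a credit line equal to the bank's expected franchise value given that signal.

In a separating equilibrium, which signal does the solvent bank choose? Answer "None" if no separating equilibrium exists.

Try solvent → stress test, distressed → no stress test:
  Under separation the regulator infers type exactly: stress test → solvent (pays 225), no stress test → distressed (pays 93).
  Solvent: stress test gives 225 − 32 = 193; no stress test gives 93 − 0 = 93. No deviation. ✓
  Distressed: no stress test gives 93 − 0 = 93; stress test gives 225 − 106 = 119. Would deviate. ✗
Try solvent → no stress test, distressed → stress test:
  Under separation the regulator infers type exactly: no stress test → solvent (pays 225), stress test → distressed (pays 93).
  Solvent: no stress test gives 225 − 0 = 225; stress test gives 93 − 32 = 61. No deviation. ✓
  Distressed: stress test gives 93 − 106 = -13; no stress test gives 225 − 0 = 225. Would deviate. ✗
Neither assignment is incentive-compatible.

None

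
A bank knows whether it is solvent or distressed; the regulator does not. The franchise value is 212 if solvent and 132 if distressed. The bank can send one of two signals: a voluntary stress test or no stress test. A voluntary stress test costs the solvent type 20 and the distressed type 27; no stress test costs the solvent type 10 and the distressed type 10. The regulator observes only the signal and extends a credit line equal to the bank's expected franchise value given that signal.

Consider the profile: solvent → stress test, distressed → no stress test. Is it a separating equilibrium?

If types separate, stress test earns payment 212 and no stress test earns 132.
Solvent: stress test gives 212 − 20 = 192; no stress test gives 132 − 10 = 122. No deviation. ✓
Distressed: no stress test gives 132 − 10 = 122; stress test gives 212 − 27 = 185. Would deviate. ✗

No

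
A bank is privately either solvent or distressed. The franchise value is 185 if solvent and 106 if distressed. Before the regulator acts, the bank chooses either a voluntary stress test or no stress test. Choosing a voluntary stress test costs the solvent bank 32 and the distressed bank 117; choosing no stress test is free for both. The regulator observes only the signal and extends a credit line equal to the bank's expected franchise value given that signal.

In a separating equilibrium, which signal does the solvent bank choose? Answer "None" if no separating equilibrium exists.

stress test

Try solvent → stress test, distressed → no stress test:
  If types separate, stress test earns payment 185 and no stress test earns 106.
  Solvent: stress test gives 185 − 32 = 153; no stress test gives 106 − 0 = 106. No deviation. ✓
  Distressed: no stress test gives 106 − 0 = 106; stress test gives 185 − 117 = 68. No deviation. ✓
Both hold — the solvent type sends stress test.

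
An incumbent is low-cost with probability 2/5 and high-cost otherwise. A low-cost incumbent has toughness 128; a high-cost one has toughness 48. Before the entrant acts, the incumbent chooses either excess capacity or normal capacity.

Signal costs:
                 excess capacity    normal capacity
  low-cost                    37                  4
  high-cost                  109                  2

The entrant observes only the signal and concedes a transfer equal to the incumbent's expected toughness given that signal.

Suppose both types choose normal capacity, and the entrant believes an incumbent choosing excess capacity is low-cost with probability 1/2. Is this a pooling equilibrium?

At the pooled signal (normal capacity) the entrant holds the prior 2/5 and pays 2/5·128 + 3/5·48 = 80. Off-path (excess capacity) belief 1/2 gives 1/2·128 + 1/2·48 = 88.
Low-cost: normal capacity gives 80 − 4 = 76; excess capacity gives 88 − 37 = 51. Stays. ✓
High-cost: normal capacity gives 80 − 2 = 78; excess capacity gives 88 − 109 = -21. Stays. ✓

Yes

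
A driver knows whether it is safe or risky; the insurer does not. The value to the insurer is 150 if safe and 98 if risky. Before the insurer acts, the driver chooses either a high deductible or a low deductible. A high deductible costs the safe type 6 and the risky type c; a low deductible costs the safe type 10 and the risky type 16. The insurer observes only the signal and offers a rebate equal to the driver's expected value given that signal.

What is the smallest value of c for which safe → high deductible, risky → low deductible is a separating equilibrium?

68

Under separation: high deductible → safe (pays 150); low deductible → risky (pays 98).
Safe: 150 − 6 = 144 ≥ 98 − 10 = 88. Holds regardless of c. ✓
Risky: 98 − 16 ≥ 150 − c, so c ≥ 150 − 82 = 68.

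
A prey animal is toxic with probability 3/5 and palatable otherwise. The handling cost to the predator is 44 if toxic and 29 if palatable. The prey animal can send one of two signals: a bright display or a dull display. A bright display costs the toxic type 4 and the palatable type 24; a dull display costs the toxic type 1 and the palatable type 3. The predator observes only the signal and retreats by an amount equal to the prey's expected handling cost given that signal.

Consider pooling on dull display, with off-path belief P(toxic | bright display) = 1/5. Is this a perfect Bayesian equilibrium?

At the pooled signal (dull display) the predator holds the prior 3/5 and pays 3/5·44 + 2/5·29 = 38. Off-path (bright display) belief 1/5 gives 1/5·44 + 4/5·29 = 32.
Toxic: dull display gives 38 − 1 = 37; bright display gives 32 − 4 = 28. Stays. ✓
Palatable: dull display gives 38 − 3 = 35; bright display gives 32 − 24 = 8. Stays. ✓

Yes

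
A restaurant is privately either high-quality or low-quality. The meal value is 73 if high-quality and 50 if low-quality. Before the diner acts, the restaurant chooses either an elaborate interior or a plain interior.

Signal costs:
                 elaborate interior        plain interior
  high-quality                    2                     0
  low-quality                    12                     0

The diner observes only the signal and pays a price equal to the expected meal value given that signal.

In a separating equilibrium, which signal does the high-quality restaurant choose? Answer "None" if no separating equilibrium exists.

Try high-quality → elaborate interior, low-quality → plain interior:
  If types separate, elaborate interior earns payment 73 and plain interior earns 50.
  High-quality: elaborate interior gives 73 − 2 = 71; plain interior gives 50 − 0 = 50. No deviation. ✓
  Low-quality: plain interior gives 50 − 0 = 50; elaborate interior gives 73 − 12 = 61. Would deviate. ✗
Try high-quality → plain interior, low-quality → elaborate interior:
  If types separate, plain interior earns payment 73 and elaborate interior earns 50.
  High-quality: plain interior gives 73 − 0 = 73; elaborate interior gives 50 − 2 = 48. No deviation. ✓
  Low-quality: elaborate interior gives 50 − 12 = 38; plain interior gives 73 − 0 = 73. Would deviate. ✗
Neither assignment is incentive-compatible.

None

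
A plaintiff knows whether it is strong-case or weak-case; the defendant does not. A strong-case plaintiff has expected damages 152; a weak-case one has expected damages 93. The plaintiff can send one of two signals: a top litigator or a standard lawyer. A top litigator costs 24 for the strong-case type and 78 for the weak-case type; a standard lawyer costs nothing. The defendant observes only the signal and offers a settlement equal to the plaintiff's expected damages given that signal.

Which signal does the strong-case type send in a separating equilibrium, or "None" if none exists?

top litigator

Try strong-case → top litigator, weak-case → standard lawyer:
  If types separate, top litigator earns payment 152 and standard lawyer earns 93.
  Strong-case: top litigator gives 152 − 24 = 128; standard lawyer gives 93 − 0 = 93. No deviation. ✓
  Weak-case: standard lawyer gives 93 − 0 = 93; top litigator gives 152 − 78 = 74. No deviation. ✓
Both hold — the strong-case type sends top litigator.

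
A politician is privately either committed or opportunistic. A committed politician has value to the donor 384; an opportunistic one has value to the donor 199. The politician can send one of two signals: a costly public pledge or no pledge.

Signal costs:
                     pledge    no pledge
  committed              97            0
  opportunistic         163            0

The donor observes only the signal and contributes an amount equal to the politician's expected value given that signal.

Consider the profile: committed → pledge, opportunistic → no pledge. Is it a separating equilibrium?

No

Under separation the donor infers type exactly: pledge → committed (pays 384), no pledge → opportunistic (pays 199).
Committed: pledge gives 384 − 97 = 287; no pledge gives 199 − 0 = 199. No deviation. ✓
Opportunistic: no pledge gives 199 − 0 = 199; pledge gives 384 − 163 = 221. Would deviate. ✗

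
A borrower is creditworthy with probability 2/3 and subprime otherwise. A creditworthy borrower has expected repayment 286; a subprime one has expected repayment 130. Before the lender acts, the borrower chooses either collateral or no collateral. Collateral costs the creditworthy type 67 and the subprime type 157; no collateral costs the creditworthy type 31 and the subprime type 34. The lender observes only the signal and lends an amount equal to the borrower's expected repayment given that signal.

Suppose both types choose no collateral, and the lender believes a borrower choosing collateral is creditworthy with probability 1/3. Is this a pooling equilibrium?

Yes

At the pooled signal (no collateral) the lender holds the prior 2/3 and pays 2/3·286 + 1/3·130 = 234. Off-path (collateral) belief 1/3 gives 1/3·286 + 2/3·130 = 182.
Creditworthy: no collateral gives 234 − 31 = 203; collateral gives 182 − 67 = 115. Stays. ✓
Subprime: no collateral gives 234 − 34 = 200; collateral gives 182 − 157 = 25. Stays. ✓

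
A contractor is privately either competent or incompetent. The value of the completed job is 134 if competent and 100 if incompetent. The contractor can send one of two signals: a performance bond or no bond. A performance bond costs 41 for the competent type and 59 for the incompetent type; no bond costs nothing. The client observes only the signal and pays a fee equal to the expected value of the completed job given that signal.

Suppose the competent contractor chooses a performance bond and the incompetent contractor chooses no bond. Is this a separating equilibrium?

Under separation the client infers type exactly: bond → competent (pays 134), no bond → incompetent (pays 100).
Competent: bond gives 134 − 41 = 93; no bond gives 100 − 0 = 100. Would deviate. ✗
Incompetent: no bond gives 100 − 0 = 100; bond gives 134 − 59 = 75. No deviation. ✓

No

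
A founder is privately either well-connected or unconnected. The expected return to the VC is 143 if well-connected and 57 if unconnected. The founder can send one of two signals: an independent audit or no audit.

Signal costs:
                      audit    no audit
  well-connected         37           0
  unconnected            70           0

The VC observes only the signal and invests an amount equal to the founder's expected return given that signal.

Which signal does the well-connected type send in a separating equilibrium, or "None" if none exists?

Try well-connected → audit, unconnected → no audit:
  If types separate, audit earns payment 143 and no audit earns 57.
  Well-connected: audit gives 143 − 37 = 106; no audit gives 57 − 0 = 57. No deviation. ✓
  Unconnected: no audit gives 57 − 0 = 57; audit gives 143 − 70 = 73. Would deviate. ✗
Try well-connected → no audit, unconnected → audit:
  If types separate, no audit earns payment 143 and audit earns 57.
  Well-connected: no audit gives 143 − 0 = 143; audit gives 57 − 37 = 20. No deviation. ✓
  Unconnected: audit gives 57 − 70 = -13; no audit gives 143 − 0 = 143. Would deviate. ✗
Neither assignment is incentive-compatible.

None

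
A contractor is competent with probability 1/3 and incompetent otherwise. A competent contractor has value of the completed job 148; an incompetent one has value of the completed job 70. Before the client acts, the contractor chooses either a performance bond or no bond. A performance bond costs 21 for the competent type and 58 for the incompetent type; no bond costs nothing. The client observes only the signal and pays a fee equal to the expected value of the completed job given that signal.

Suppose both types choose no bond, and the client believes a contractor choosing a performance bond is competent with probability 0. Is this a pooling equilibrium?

Yes

At the pooled signal (no bond) the client holds the prior 1/3 and pays 1/3·148 + 2/3·70 = 96. Off-path (bond) belief 0 gives 0·148 + 1·70 = 70.
Competent: no bond gives 96 − 0 = 96; bond gives 70 − 21 = 49. Stays. ✓
Incompetent: no bond gives 96 − 0 = 96; bond gives 70 − 58 = 12. Stays. ✓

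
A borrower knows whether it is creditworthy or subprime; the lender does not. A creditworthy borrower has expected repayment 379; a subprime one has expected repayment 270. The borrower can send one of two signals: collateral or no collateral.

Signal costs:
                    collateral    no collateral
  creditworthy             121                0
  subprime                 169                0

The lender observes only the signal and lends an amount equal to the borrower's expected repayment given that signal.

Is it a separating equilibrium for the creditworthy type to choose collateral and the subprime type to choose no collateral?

If types separate, collateral earns payment 379 and no collateral earns 270.
Creditworthy: collateral gives 379 − 121 = 258; no collateral gives 270 − 0 = 270. Would deviate. ✗
Subprime: no collateral gives 270 − 0 = 270; collateral gives 379 − 169 = 210. No deviation. ✓

No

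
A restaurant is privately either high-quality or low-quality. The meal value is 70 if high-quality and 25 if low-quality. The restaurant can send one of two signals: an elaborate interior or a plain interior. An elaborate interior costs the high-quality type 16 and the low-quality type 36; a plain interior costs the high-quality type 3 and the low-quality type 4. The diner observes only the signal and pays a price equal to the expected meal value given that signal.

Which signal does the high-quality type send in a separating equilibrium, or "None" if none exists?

Try high-quality → elaborate interior, low-quality → plain interior:
  If types separate, elaborate interior earns payment 70 and plain interior earns 25.
  High-quality: elaborate interior gives 70 − 16 = 54; plain interior gives 25 − 3 = 22. No deviation. ✓
  Low-quality: plain interior gives 25 − 4 = 21; elaborate interior gives 70 − 36 = 34. Would deviate. ✗
Try high-quality → plain interior, low-quality → elaborate interior:
  If types separate, plain interior earns payment 70 and elaborate interior earns 25.
  High-quality: plain interior gives 70 − 3 = 67; elaborate interior gives 25 − 16 = 9. No deviation. ✓
  Low-quality: elaborate interior gives 25 − 36 = -11; plain interior gives 70 − 4 = 66. Would deviate. ✗
Neither assignment is incentive-compatible.

None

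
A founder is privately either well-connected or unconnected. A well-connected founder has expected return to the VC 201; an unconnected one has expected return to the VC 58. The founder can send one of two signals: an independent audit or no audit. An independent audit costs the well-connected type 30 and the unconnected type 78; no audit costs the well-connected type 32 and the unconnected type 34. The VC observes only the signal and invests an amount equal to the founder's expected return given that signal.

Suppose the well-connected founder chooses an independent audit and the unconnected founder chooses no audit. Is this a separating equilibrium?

No

Under separation the VC infers type exactly: audit → well-connected (pays 201), no audit → unconnected (pays 58).
Well-connected: audit gives 201 − 30 = 171; no audit gives 58 − 32 = 26. No deviation. ✓
Unconnected: no audit gives 58 − 34 = 24; audit gives 201 − 78 = 123. Would deviate. ✗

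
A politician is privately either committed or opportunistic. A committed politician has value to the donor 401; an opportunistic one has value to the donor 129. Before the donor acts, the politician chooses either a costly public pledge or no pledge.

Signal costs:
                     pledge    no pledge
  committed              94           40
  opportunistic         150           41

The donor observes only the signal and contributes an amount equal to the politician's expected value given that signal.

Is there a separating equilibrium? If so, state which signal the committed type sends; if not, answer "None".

None

Try committed → pledge, opportunistic → no pledge:
  If types separate, pledge earns payment 401 and no pledge earns 129.
  Committed: pledge gives 401 − 94 = 307; no pledge gives 129 − 40 = 89. No deviation. ✓
  Opportunistic: no pledge gives 129 − 41 = 88; pledge gives 401 − 150 = 251. Would deviate. ✗
Try committed → no pledge, opportunistic → pledge:
  If types separate, no pledge earns payment 401 and pledge earns 129.
  Committed: no pledge gives 401 − 40 = 361; pledge gives 129 − 94 = 35. No deviation. ✓
  Opportunistic: pledge gives 129 − 150 = -21; no pledge gives 401 − 41 = 360. Would deviate. ✗
Neither assignment is incentive-compatible.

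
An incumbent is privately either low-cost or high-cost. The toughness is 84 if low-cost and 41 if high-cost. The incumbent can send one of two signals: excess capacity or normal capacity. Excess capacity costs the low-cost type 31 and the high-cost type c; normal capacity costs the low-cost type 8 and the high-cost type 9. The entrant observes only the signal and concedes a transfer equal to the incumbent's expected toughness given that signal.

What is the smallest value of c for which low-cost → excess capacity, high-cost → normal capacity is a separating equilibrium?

Under separation: excess capacity → low-cost (pays 84); normal capacity → high-cost (pays 41).
Low-cost: 84 − 31 = 53 ≥ 41 − 8 = 33. Holds regardless of c. ✓
High-cost: 41 − 9 ≥ 84 − c, so c ≥ 84 − 32 = 52.

52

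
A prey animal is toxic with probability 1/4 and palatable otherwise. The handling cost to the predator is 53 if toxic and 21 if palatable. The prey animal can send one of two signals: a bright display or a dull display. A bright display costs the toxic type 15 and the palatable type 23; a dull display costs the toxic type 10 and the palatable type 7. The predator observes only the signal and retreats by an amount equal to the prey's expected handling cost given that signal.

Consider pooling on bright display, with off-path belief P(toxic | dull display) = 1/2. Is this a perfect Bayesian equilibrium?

At the pooled signal (bright display) the predator holds the prior 1/4 and pays 1/4·53 + 3/4·21 = 29. Off-path (dull display) belief 1/2 gives 1/2·53 + 1/2·21 = 37.
Toxic: bright display gives 29 − 15 = 14; dull display gives 37 − 10 = 27. Deviates. ✗
Palatable: bright display gives 29 − 23 = 6; dull display gives 37 − 7 = 30. Deviates. ✗

No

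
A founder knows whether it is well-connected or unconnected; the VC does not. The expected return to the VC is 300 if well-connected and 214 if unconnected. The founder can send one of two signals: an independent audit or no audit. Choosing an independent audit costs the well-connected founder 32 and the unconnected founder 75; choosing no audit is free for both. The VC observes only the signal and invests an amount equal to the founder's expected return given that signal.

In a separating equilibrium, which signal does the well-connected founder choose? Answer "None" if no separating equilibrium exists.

Try well-connected → audit, unconnected → no audit:
  Under separation the VC infers type exactly: audit → well-connected (pays 300), no audit → unconnected (pays 214).
  Well-connected: audit gives 300 − 32 = 268; no audit gives 214 − 0 = 214. No deviation. ✓
  Unconnected: no audit gives 214 − 0 = 214; audit gives 300 − 75 = 225. Would deviate. ✗
Try well-connected → no audit, unconnected → audit:
  Under separation the VC infers type exactly: no audit → well-connected (pays 300), audit → unconnected (pays 214).
  Well-connected: no audit gives 300 − 0 = 300; audit gives 214 − 32 = 182. No deviation. ✓
  Unconnected: audit gives 214 − 75 = 139; no audit gives 300 − 0 = 300. Would deviate. ✗
Neither assignment is incentive-compatible.

None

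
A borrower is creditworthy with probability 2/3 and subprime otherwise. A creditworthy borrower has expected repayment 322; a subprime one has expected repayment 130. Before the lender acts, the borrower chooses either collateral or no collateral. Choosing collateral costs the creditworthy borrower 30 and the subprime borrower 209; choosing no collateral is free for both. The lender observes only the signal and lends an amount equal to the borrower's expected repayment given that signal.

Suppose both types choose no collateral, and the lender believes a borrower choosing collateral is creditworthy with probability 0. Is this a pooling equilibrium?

Yes

At the pooled signal (no collateral) the lender holds the prior 2/3 and pays 2/3·322 + 1/3·130 = 258. Off-path (collateral) belief 0 gives 0·322 + 1·130 = 130.
Creditworthy: no collateral gives 258 − 0 = 258; collateral gives 130 − 30 = 100. Stays. ✓
Subprime: no collateral gives 258 − 0 = 258; collateral gives 130 − 209 = -79. Stays. ✓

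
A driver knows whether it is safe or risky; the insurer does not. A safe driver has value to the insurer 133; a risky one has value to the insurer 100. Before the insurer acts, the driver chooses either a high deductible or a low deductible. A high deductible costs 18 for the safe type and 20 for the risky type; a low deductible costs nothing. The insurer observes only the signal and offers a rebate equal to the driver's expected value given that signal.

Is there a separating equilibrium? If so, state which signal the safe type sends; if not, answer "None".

Try safe → high deductible, risky → low deductible:
  Under separation the insurer infers type exactly: high deductible → safe (pays 133), low deductible → risky (pays 100).
  Safe: high deductible gives 133 − 18 = 115; low deductible gives 100 − 0 = 100. No deviation. ✓
  Risky: low deductible gives 100 − 0 = 100; high deductible gives 133 − 20 = 113. Would deviate. ✗
Try safe → low deductible, risky → high deductible:
  Under separation the insurer infers type exactly: low deductible → safe (pays 133), high deductible → risky (pays 100).
  Safe: low deductible gives 133 − 0 = 133; high deductible gives 100 − 18 = 82. No deviation. ✓
  Risky: high deductible gives 100 − 20 = 80; low deductible gives 133 − 0 = 133. Would deviate. ✗
Neither assignment is incentive-compatible.

None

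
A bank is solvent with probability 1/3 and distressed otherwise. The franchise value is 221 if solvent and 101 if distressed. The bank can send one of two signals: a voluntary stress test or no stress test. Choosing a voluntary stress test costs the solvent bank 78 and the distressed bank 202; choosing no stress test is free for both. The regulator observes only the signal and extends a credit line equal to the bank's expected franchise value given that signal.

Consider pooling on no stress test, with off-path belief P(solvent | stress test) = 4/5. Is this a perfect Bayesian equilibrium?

Yes

At the pooled signal (no stress test) the regulator holds the prior 1/3 and pays 1/3·221 + 2/3·101 = 141. Off-path (stress test) belief 4/5 gives 4/5·221 + 1/5·101 = 197.
Solvent: no stress test gives 141 − 0 = 141; stress test gives 197 − 78 = 119. Stays. ✓
Distressed: no stress test gives 141 − 0 = 141; stress test gives 197 − 202 = -5. Stays. ✓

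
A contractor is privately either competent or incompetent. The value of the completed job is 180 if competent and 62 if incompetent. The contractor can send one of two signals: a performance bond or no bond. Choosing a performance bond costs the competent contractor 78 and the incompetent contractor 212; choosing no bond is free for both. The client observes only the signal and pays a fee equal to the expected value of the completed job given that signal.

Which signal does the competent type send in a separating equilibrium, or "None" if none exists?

Try competent → bond, incompetent → no bond:
  If types separate, bond earns payment 180 and no bond earns 62.
  Competent: bond gives 180 − 78 = 102; no bond gives 62 − 0 = 62. No deviation. ✓
  Incompetent: no bond gives 62 − 0 = 62; bond gives 180 − 212 = -32. No deviation. ✓
Both hold — the competent type sends bond.

bond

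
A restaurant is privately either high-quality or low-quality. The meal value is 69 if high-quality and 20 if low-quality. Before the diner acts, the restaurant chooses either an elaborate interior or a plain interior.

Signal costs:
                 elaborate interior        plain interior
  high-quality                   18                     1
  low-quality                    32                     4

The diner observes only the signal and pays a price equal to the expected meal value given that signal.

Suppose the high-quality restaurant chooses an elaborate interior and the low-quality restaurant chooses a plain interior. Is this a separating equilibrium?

Under separation the diner infers type exactly: elaborate interior → high-quality (pays 69), plain interior → low-quality (pays 20).
High-quality: elaborate interior gives 69 − 18 = 51; plain interior gives 20 − 1 = 19. No deviation. ✓
Low-quality: plain interior gives 20 − 4 = 16; elaborate interior gives 69 − 32 = 37. Would deviate. ✗

No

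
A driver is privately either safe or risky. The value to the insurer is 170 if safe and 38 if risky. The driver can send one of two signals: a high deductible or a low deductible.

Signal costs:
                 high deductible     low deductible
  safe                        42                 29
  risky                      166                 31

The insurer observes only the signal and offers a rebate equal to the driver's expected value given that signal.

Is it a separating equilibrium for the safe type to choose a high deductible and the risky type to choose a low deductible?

If types separate, high deductible earns payment 170 and low deductible earns 38.
Safe: high deductible gives 170 − 42 = 128; low deductible gives 38 − 29 = 9. No deviation. ✓
Risky: low deductible gives 38 − 31 = 7; high deductible gives 170 − 166 = 4. No deviation. ✓
Neither type gains from mimicking the other.

Yes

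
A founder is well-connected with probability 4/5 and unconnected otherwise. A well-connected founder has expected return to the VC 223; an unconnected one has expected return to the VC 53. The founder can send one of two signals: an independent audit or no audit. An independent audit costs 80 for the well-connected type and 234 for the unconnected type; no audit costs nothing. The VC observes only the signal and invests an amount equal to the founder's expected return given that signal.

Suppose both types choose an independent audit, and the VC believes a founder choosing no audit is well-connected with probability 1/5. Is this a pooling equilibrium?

At the pooled signal (audit) the VC holds the prior 4/5 and pays 4/5·223 + 1/5·53 = 189. Off-path (no audit) belief 1/5 gives 1/5·223 + 4/5·53 = 87.
Well-connected: audit gives 189 − 80 = 109; no audit gives 87 − 0 = 87. Stays. ✓
Unconnected: audit gives 189 − 234 = -45; no audit gives 87 − 0 = 87. Deviates. ✗

No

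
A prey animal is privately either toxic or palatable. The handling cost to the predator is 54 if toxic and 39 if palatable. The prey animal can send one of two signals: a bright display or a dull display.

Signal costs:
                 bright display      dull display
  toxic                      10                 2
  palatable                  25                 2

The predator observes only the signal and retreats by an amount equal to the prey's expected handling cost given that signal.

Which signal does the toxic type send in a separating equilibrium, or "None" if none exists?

bright display

Try toxic → bright display, palatable → dull display:
  If types separate, bright display earns payment 54 and dull display earns 39.
  Toxic: bright display gives 54 − 10 = 44; dull display gives 39 − 2 = 37. No deviation. ✓
  Palatable: dull display gives 39 − 2 = 37; bright display gives 54 − 25 = 29. No deviation. ✓
Both hold — the toxic type sends bright display.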